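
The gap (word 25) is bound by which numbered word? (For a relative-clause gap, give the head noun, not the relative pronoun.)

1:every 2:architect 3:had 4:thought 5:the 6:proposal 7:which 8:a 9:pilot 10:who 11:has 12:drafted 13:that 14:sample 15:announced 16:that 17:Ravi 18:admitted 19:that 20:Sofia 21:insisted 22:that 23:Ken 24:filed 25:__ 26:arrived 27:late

The gap at 25 is the object of "filed", inside a relative clause.
The relative pronoun is "which" (word 7); it is bound by the head noun immediately before it.
Its filler is the head noun "proposal", at word 6.

6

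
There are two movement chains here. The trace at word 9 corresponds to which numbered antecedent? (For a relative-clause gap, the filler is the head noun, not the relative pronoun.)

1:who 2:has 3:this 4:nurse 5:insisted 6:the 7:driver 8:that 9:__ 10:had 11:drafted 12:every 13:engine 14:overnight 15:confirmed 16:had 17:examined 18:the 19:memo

The marked gap is inside the relative clause, the subject of "drafted".
Its filler is the head noun "driver" (via "that"), at word 7.
(The other dependency links word 1 to a gap after word 15.)

7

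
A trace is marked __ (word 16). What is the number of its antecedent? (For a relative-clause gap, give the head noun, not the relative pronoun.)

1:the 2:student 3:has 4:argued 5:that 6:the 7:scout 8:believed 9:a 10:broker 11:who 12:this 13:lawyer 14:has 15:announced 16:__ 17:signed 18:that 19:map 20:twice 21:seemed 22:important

The gap at 16 is the subject of "signed", inside a relative clause.
The relative pronoun is "who" (word 11); it is bound by the head noun immediately before it.
Its filler is the head noun "broker", at word 10.

10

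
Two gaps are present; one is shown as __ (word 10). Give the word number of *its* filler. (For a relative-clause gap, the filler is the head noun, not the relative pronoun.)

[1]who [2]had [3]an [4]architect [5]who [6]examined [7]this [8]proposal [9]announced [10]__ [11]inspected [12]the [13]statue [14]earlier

1

The marked gap is the subject of "inspected".
Its filler is the fronted wh-phrase "who", at word 1.
(The other dependency links word 4 to a gap after word 5.)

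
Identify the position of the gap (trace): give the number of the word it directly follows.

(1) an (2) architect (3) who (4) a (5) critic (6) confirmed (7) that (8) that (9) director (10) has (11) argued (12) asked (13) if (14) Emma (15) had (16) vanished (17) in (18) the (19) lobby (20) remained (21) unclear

11

The displaced element is "an architect" (word 2).
It is linked across 2 clause boundaries (that → Ø).
It functions as the subject of "asked", so the gap sits immediately after word 11 ("argued").
Base order: A critic confirmed that that director has argued that an architect asked if Emma had vanished in the lobby.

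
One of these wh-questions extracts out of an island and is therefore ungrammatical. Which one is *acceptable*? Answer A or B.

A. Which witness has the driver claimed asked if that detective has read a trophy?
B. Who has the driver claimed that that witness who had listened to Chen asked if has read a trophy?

In B, the wh-phrase is extracted from inside a wh-island (introduced by "if"), which blocks movement.
In A, the extraction path crosses only that-complement boundaries, which are transparent.
So A is grammatical.

A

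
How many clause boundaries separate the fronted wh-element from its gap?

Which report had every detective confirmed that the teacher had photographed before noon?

"which report" is extracted from the object of "photographed".
Boundaries crossed, outermost first: [that] — 1 in total.

1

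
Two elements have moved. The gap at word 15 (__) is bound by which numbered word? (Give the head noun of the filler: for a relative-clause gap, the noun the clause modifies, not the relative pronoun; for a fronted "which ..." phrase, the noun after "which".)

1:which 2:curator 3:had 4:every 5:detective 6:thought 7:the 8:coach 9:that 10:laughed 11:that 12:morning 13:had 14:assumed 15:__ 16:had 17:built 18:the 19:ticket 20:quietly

The marked gap is the subject of "built".
Its filler is the fronted wh-phrase "which curator", at word 2.
(The other dependency links word 8 to a gap after word 9.)

2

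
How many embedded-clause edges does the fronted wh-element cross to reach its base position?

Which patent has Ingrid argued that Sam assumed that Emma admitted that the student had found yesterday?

3

"which patent" is extracted from the object of "found".
Boundaries crossed, outermost first: [that], [that], [that] — 3 in total.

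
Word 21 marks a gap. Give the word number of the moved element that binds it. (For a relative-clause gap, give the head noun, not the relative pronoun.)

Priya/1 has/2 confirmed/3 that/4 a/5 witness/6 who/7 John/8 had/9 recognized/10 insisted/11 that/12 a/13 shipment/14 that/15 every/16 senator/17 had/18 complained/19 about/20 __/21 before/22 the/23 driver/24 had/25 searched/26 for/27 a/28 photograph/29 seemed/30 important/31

The gap at 21 is the prepositional object of "complained", inside a relative clause.
The relative pronoun is "that" (word 15); it is bound by the head noun immediately before it.
Its filler is the head noun "shipment", at word 14.

14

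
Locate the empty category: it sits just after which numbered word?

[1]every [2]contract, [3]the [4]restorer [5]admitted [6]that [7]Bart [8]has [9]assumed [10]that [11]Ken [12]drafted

12

The displaced element is "every contract" (word 2).
It is linked across 2 clause boundaries (that → that).
It functions as the direct object of "drafted", so the gap sits immediately after word 12 ("drafted").
Base order: The restorer admitted that Bart has assumed that Ken drafted every contract.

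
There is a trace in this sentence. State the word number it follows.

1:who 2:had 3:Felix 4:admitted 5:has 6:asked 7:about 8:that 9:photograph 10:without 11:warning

The displaced element is "who" (word 1).
It is linked across 1 clause boundary (Ø).
It functions as the subject of "asked", so the gap sits immediately after word 4 ("admitted").
Base order: Felix had admitted who has asked about that photograph without warning.

4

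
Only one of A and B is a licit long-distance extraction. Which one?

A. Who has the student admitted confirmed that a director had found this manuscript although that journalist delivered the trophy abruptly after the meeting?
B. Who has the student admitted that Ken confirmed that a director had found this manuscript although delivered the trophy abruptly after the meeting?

In B, the wh-phrase is extracted from inside an adjunct island (introduced by "although"), which blocks movement.
In A, the extraction path crosses only that-complement boundaries, which are transparent.
So A is grammatical.

A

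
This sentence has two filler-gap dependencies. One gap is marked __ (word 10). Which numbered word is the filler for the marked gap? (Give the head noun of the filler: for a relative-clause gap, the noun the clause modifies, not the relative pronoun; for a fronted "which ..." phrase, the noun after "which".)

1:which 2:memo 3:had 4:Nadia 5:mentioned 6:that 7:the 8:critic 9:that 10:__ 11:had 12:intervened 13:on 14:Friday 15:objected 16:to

The marked gap is inside the relative clause, the subject of "intervened".
Its filler is the head noun "critic" (via "that"), at word 8.
(The other dependency links word 2 to a gap after word 16.)

8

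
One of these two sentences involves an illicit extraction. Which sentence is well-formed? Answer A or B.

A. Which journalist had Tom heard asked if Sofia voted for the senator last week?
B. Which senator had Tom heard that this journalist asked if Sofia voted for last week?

In B, the wh-phrase is extracted from inside a wh-island (introduced by "if"), which blocks movement.
In A, the extraction path crosses only that-complement boundaries, which are transparent.
So A is grammatical.

A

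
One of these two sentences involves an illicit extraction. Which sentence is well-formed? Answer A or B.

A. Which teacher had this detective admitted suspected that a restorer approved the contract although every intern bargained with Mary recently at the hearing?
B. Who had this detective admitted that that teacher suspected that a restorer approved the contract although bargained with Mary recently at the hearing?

In B, the wh-phrase is extracted from inside an adjunct island (introduced by "although"), which blocks movement.
In A, the extraction path crosses only that-complement boundaries, which are transparent.
So A is grammatical.

A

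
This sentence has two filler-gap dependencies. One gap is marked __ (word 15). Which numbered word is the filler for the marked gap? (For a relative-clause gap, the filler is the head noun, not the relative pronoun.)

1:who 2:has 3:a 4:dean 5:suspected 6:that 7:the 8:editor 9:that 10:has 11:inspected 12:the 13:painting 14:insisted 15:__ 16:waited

1

The marked gap is the subject of "waited".
Its filler is the fronted wh-phrase "who", at word 1.
(The other dependency links word 8 to a gap after word 9.)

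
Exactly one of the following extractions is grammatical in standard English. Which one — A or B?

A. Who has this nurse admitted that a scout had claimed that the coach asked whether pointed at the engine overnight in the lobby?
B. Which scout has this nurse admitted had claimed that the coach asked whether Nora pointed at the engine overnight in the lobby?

B

In A, the wh-phrase is extracted from inside a wh-island (introduced by "whether"), which blocks movement.
In B, the extraction path crosses only that-complement boundaries, which are transparent.
So B is grammatical.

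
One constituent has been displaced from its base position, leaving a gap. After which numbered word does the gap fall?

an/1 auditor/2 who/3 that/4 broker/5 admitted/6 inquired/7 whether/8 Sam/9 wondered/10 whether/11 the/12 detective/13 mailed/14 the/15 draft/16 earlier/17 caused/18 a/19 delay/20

6

The displaced element is "an auditor" (word 2).
It is linked across 1 clause boundary (Ø).
It functions as the subject of "inquired", so the gap sits immediately after word 6 ("admitted").
Base order: That broker admitted an auditor inquired whether Sam wondered whether the detective mailed the draft earlier.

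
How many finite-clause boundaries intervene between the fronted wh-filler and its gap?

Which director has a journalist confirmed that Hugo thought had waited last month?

"which director" is extracted from the subject of "waited".
Boundaries crossed, outermost first: [that], [Ø] — 2 in total.

2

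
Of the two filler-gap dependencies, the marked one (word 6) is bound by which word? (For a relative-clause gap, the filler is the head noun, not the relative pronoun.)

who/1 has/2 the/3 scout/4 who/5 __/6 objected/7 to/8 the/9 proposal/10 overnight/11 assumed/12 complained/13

4

The marked gap is inside the relative clause, the subject of "objected".
Its filler is the head noun "scout" (via "who"), at word 4.
(The other dependency links word 1 to a gap after word 12.)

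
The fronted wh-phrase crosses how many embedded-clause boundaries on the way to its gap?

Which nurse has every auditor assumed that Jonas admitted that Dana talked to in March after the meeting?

"which nurse" is extracted from the PP object of "talked".
Boundaries crossed, outermost first: [that], [that] — 2 in total.

2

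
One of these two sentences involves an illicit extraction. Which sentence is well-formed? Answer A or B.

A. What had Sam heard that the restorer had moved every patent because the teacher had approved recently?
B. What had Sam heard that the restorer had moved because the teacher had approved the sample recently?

In A, the wh-phrase is extracted from inside an adjunct island (introduced by "because"), which blocks movement.
In B, the extraction path crosses only that-complement boundaries, which are transparent.
So B is grammatical.

B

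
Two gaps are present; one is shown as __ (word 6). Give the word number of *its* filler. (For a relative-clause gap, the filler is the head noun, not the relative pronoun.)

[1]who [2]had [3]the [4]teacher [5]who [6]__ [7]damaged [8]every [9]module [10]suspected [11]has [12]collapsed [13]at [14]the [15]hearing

The marked gap is inside the relative clause, the subject of "damaged".
Its filler is the head noun "teacher" (via "who"), at word 4.
(The other dependency links word 1 to a gap after word 10.)

4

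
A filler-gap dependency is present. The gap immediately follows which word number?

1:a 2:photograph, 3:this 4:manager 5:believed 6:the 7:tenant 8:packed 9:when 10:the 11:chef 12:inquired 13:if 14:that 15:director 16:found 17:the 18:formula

8

The displaced element is "a photograph" (word 2).
It is linked across 1 clause boundary (Ø).
It functions as the direct object of "packed", so the gap sits immediately after word 8 ("packed").
Base order: This manager believed the tenant packed a photograph when the chef inquired if that director found the formula.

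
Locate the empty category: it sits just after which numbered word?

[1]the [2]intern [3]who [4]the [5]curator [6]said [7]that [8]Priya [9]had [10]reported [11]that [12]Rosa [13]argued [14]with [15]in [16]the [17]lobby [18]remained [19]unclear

The displaced element is "the intern" (word 2).
It is linked across 2 clause boundaries (that → that).
It functions as the object of the preposition "with" of "argued", so the gap sits immediately after word 14 ("with").
Base order: The curator said that Priya had reported that Rosa argued with the intern in the lobby.

14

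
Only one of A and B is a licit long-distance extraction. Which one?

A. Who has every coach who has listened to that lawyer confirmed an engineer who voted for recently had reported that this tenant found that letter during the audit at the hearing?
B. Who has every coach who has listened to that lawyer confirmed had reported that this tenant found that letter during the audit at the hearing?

B

In A, the wh-phrase is extracted from inside a complex-NP island (relative clause) (introduced by "who"), which blocks movement.
In B, the extraction path crosses only that-complement boundaries, which are transparent.
So B is grammatical.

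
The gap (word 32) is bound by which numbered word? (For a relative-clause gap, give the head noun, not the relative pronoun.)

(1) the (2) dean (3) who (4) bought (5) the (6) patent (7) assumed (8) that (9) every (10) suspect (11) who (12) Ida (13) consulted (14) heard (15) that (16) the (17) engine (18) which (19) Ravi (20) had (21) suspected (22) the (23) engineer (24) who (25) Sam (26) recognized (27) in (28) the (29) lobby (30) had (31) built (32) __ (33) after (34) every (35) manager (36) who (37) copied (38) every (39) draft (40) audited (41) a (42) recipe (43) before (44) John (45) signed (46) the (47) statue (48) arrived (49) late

The gap at 32 is the object of "built", inside a relative clause.
The relative pronoun is "which" (word 18); it is bound by the head noun immediately before it.
Its filler is the head noun "engine", at word 17.

17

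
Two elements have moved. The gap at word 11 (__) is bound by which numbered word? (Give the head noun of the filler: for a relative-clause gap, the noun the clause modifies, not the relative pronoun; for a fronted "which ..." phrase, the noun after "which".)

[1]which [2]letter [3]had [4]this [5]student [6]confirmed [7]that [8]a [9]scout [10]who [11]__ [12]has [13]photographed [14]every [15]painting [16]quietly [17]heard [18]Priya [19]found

The marked gap is inside the relative clause, the subject of "photographed".
Its filler is the head noun "scout" (via "who"), at word 9.
(The other dependency links word 2 to a gap after word 19.)

9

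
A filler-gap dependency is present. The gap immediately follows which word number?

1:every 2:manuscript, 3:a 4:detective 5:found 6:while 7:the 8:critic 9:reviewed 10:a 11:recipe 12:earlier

5

The displaced element is "every manuscript" (word 2).
It functions as the direct object of "found", so the gap sits immediately after word 5 ("found").
Base order: A detective found every manuscript while the critic reviewed a recipe earlier.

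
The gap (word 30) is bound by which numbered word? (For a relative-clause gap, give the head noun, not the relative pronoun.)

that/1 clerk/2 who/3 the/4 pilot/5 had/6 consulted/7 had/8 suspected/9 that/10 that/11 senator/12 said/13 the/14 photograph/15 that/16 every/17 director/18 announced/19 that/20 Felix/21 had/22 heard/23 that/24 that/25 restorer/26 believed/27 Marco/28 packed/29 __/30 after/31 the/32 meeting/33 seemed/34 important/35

The gap at 30 is the object of "packed", inside a relative clause.
The relative pronoun is "that" (word 16); it is bound by the head noun immediately before it.
Its filler is the head noun "photograph", at word 15.

15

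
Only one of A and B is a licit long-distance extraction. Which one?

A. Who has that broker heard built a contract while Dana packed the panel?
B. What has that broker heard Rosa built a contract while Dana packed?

A

In B, the wh-phrase is extracted from inside an adjunct island (introduced by "while"), which blocks movement.
In A, the extraction path crosses only that-complement boundaries, which are transparent.
So A is grammatical.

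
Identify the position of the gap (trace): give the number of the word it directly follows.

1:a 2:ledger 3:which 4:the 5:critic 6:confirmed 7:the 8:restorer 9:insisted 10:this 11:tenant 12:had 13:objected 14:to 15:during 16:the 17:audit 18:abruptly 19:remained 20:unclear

14

The displaced element is "a ledger" (word 2).
It is linked across 2 clause boundaries (Ø → Ø).
It functions as the object of the preposition "to" of "objected", so the gap sits immediately after word 14 ("to").
Base order: The critic confirmed the restorer insisted this tenant had objected to a ledger during the audit abruptly.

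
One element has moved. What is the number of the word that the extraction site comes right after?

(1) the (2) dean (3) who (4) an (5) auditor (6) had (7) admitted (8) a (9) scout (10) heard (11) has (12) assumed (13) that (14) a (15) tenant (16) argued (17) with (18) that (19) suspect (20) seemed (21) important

The displaced element is "the dean" (word 2).
It is linked across 2 clause boundaries (Ø → Ø).
It functions as the subject of "assumed", so the gap sits immediately after word 10 ("heard").
Base order: An auditor had admitted a scout heard that the dean has assumed that a tenant argued with that suspect.

10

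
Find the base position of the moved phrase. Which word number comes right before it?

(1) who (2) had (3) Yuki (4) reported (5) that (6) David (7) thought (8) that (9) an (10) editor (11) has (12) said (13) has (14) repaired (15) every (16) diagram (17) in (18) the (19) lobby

12

The displaced element is "who" (word 1).
It is linked across 3 clause boundaries (that → that → Ø).
It functions as the subject of "repaired", so the gap sits immediately after word 12 ("said").
Base order: Yuki had reported that David thought that an editor has said that who has repaired every diagram in the lobby.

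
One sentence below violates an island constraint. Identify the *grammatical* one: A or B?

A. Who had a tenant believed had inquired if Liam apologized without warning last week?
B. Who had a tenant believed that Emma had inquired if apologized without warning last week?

A

In B, the wh-phrase is extracted from inside a wh-island (introduced by "if"), which blocks movement.
In A, the extraction path crosses only that-complement boundaries, which are transparent.
So A is grammatical.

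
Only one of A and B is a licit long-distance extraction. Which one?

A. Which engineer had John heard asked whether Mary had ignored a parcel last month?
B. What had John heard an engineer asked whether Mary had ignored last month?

A

In B, the wh-phrase is extracted from inside a wh-island (introduced by "whether"), which blocks movement.
In A, the extraction path crosses only that-complement boundaries, which are transparent.
So A is grammatical.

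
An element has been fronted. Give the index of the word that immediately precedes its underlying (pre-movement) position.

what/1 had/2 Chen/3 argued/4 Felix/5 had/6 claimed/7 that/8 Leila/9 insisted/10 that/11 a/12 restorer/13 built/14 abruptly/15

The displaced element is "what" (word 1).
It is linked across 3 clause boundaries (Ø → that → that).
It functions as the direct object of "built", so the gap sits immediately after word 14 ("built").
Base order: Chen had argued Felix had claimed that Leila insisted that a restorer built what abruptly.

14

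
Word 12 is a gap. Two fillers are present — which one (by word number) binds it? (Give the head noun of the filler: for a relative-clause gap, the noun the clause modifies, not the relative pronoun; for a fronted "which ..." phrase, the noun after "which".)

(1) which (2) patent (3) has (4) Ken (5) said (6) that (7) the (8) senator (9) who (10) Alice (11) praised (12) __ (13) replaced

8

The marked gap is inside the relative clause, the direct object of "praised".
Its filler is the head noun "senator" (via "who"), at word 8.
(The other dependency links word 2 to a gap after word 13.)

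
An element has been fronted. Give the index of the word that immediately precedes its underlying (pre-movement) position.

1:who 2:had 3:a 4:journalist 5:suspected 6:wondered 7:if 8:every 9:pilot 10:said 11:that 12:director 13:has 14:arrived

5

The displaced element is "who" (word 1).
It is linked across 1 clause boundary (Ø).
It functions as the subject of "wondered", so the gap sits immediately after word 5 ("suspected").
Base order: A journalist had suspected who wondered if every pilot said that director has arrived.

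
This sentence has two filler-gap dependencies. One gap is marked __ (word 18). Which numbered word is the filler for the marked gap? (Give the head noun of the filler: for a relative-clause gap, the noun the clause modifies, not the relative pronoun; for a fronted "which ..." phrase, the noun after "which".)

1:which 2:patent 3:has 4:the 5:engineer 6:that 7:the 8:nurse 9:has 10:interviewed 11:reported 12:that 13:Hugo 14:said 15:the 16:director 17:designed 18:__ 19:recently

2

The marked gap is the direct object of "designed".
Its filler is the fronted wh-phrase "which patent", at word 2.
(The other dependency links word 5 to a gap after word 10.)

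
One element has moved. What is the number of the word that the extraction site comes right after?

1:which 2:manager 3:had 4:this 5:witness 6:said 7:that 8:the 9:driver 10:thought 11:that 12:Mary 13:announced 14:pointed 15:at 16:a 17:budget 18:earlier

13

The displaced element is "which manager" (word 2).
It is linked across 3 clause boundaries (that → that → Ø).
It functions as the subject of "pointed", so the gap sits immediately after word 13 ("announced").
Base order: This witness had said that the driver thought that Mary announced that which manager pointed at a budget earlier.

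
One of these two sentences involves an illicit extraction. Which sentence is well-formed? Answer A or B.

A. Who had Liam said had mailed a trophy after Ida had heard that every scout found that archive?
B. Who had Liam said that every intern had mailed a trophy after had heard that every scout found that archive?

A

In B, the wh-phrase is extracted from inside an adjunct island (introduced by "after"), which blocks movement.
In A, the extraction path crosses only that-complement boundaries, which are transparent.
So A is grammatical.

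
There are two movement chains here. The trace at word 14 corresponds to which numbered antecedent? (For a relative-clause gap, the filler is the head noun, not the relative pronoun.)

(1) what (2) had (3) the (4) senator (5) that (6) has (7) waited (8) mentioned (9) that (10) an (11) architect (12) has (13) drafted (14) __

The marked gap is the direct object of "drafted".
Its filler is the fronted wh-phrase "what", at word 1.
(The other dependency links word 4 to a gap after word 5.)

1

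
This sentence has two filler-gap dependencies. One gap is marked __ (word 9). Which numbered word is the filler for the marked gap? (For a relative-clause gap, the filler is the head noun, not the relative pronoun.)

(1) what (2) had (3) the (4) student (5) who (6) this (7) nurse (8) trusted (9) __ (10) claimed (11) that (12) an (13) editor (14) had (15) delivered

The marked gap is inside the relative clause, the direct object of "trusted".
Its filler is the head noun "student" (via "who"), at word 4.
(The other dependency links word 1 to a gap after word 15.)

4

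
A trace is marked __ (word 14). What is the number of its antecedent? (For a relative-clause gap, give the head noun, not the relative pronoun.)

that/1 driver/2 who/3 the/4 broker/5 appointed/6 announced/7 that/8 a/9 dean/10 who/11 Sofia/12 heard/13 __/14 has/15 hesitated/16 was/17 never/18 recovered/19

The gap at 14 is the subject of "hesitated", inside a relative clause.
The relative pronoun is "who" (word 11); it is bound by the head noun immediately before it.
Its filler is the head noun "dean", at word 10.

10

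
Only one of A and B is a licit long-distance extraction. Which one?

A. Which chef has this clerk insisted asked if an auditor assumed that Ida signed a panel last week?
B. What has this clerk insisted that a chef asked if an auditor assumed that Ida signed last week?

In B, the wh-phrase is extracted from inside a wh-island (introduced by "if"), which blocks movement.
In A, the extraction path crosses only that-complement boundaries, which are transparent.
So A is grammatical.

A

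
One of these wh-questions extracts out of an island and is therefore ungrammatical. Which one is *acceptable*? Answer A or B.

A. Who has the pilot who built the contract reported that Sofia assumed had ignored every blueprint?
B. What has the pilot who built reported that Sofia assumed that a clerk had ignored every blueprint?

A

In B, the wh-phrase is extracted from inside a complex-NP island (relative clause) (introduced by "who"), which blocks movement.
In A, the extraction path crosses only that-complement boundaries, which are transparent.
So A is grammatical.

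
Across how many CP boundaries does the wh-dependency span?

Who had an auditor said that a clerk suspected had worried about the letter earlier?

"who" is extracted from the subject of "worried".
Boundaries crossed, outermost first: [that], [Ø] — 2 in total.

2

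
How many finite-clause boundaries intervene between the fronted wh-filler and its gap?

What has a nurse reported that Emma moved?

1

"what" is extracted from the object of "moved".
Boundaries crossed, outermost first: [that] — 1 in total.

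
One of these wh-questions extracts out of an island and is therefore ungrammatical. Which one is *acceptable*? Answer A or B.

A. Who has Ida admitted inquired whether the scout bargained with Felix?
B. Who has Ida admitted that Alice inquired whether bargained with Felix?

A

In B, the wh-phrase is extracted from inside a wh-island (introduced by "whether"), which blocks movement.
In A, the extraction path crosses only that-complement boundaries, which are transparent.
So A is grammatical.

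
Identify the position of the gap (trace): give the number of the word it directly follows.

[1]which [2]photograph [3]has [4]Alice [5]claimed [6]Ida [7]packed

7

The displaced element is "which photograph" (word 2).
It is linked across 1 clause boundary (Ø).
It functions as the direct object of "packed", so the gap sits immediately after word 7 ("packed").
Base order: Alice has claimed Ida packed which photograph.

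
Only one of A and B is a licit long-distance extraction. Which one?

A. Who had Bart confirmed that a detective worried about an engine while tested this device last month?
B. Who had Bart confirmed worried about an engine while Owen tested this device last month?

B

In A, the wh-phrase is extracted from inside an adjunct island (introduced by "while"), which blocks movement.
In B, the extraction path crosses only that-complement boundaries, which are transparent.
So B is grammatical.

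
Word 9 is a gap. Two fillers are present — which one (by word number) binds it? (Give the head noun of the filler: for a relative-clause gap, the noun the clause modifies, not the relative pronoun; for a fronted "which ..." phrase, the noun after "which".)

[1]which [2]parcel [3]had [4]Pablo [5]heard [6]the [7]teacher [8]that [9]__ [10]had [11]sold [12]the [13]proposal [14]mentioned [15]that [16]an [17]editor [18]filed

7

The marked gap is inside the relative clause, the subject of "sold".
Its filler is the head noun "teacher" (via "that"), at word 7.
(The other dependency links word 2 to a gap after word 18.)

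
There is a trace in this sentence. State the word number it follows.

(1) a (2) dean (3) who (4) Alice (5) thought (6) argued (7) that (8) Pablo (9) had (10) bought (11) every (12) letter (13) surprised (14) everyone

The displaced element is "a dean" (word 2).
It is linked across 1 clause boundary (Ø).
It functions as the subject of "argued", so the gap sits immediately after word 5 ("thought").
Base order: Alice thought that a dean argued that Pablo had bought every letter.

5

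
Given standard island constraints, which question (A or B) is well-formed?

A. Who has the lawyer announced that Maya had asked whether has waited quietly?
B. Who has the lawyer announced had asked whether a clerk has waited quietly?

In A, the wh-phrase is extracted from inside a wh-island (introduced by "whether"), which blocks movement.
In B, the extraction path crosses only that-complement boundaries, which are transparent.
So B is grammatical.

B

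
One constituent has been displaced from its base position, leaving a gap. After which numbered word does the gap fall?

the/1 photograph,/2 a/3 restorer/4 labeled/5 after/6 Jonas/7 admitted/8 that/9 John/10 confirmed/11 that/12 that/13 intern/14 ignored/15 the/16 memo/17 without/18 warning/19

5

The displaced element is "the photograph" (word 2).
It functions as the direct object of "labeled", so the gap sits immediately after word 5 ("labeled").
Base order: A restorer labeled the photograph after Jonas admitted that John confirmed that that intern ignored the memo without warning.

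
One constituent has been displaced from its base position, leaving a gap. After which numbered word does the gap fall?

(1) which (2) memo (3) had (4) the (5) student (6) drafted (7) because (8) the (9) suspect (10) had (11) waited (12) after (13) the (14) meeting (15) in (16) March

6

The displaced element is "which memo" (word 2).
It functions as the direct object of "drafted", so the gap sits immediately after word 6 ("drafted").
Base order: The student had drafted which memo because the suspect had waited after the meeting in March.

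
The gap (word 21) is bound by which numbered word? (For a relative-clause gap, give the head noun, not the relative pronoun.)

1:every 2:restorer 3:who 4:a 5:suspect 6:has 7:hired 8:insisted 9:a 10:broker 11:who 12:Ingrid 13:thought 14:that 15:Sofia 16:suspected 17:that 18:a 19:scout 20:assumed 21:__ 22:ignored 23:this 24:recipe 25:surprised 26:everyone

10

The gap at 21 is the subject of "ignored", inside a relative clause.
The relative pronoun is "who" (word 11); it is bound by the head noun immediately before it.
Its filler is the head noun "broker", at word 10.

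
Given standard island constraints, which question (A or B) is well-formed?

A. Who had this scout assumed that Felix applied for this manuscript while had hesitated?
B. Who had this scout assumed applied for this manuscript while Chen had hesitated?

B

In A, the wh-phrase is extracted from inside an adjunct island (introduced by "while"), which blocks movement.
In B, the extraction path crosses only that-complement boundaries, which are transparent.
So B is grammatical.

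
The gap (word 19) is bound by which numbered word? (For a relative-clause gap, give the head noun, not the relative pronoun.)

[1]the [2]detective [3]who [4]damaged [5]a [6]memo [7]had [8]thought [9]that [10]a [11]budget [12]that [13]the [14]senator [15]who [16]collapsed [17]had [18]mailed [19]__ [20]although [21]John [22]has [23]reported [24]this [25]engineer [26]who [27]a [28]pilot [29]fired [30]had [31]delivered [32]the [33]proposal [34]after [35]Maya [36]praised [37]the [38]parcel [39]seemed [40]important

The gap at 19 is the object of "mailed", inside a relative clause.
The relative pronoun is "that" (word 12); it is bound by the head noun immediately before it.
Its filler is the head noun "budget", at word 11.

11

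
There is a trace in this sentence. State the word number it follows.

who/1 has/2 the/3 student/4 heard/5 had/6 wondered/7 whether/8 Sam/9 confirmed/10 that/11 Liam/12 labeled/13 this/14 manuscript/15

The displaced element is "who" (word 1).
It is linked across 1 clause boundary (Ø).
It functions as the subject of "wondered", so the gap sits immediately after word 5 ("heard").
Base order: The student has heard that who had wondered whether Sam confirmed that Liam labeled this manuscript.

5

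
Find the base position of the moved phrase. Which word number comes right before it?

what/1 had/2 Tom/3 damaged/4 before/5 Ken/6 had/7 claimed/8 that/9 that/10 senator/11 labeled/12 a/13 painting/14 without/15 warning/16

The displaced element is "what" (word 1).
It functions as the direct object of "damaged", so the gap sits immediately after word 4 ("damaged").
Base order: Tom had damaged what before Ken had claimed that that senator labeled a painting without warning.

4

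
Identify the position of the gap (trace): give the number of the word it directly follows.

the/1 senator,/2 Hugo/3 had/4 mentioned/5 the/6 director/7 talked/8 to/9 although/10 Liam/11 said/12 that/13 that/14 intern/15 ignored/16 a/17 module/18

9

The displaced element is "the senator" (word 2).
It is linked across 1 clause boundary (Ø).
It functions as the object of the preposition "to" of "talked", so the gap sits immediately after word 9 ("to").
Base order: Hugo had mentioned the director talked to the senator although Liam said that that intern ignored a module.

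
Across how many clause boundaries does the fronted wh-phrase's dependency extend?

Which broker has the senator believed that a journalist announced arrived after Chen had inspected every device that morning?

"which broker" is extracted from the subject of "arrived".
Boundaries crossed, outermost first: [that], [Ø] — 2 in total.

2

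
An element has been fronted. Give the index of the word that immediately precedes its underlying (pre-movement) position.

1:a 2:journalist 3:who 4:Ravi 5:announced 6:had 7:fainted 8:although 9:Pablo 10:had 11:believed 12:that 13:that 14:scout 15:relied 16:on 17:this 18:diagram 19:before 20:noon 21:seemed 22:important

The displaced element is "a journalist" (word 2).
It is linked across 1 clause boundary (Ø).
It functions as the subject of "fainted", so the gap sits immediately after word 5 ("announced").
Base order: Ravi announced that a journalist had fainted although Pablo had believed that that scout relied on this diagram before noon.

5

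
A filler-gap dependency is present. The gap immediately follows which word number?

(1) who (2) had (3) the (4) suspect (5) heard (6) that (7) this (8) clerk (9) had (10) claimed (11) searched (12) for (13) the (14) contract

The displaced element is "who" (word 1).
It is linked across 2 clause boundaries (that → Ø).
It functions as the subject of "searched", so the gap sits immediately after word 10 ("claimed").
Base order: The suspect had heard that this clerk had claimed that who searched for the contract.

10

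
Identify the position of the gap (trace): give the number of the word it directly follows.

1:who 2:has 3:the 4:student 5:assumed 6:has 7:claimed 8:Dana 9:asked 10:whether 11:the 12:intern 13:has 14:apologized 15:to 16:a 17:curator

5

The displaced element is "who" (word 1).
It is linked across 1 clause boundary (Ø).
It functions as the subject of "claimed", so the gap sits immediately after word 5 ("assumed").
Base order: The student has assumed who has claimed Dana asked whether the intern has apologized to a curator.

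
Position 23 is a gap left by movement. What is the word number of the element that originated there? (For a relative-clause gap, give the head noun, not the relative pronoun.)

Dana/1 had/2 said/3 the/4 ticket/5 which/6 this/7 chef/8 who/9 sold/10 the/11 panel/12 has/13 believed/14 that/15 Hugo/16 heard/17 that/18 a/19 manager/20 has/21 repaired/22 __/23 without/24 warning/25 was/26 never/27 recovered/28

The gap at 23 is the object of "repaired", inside a relative clause.
The relative pronoun is "which" (word 6); it is bound by the head noun immediately before it.
Its filler is the head noun "ticket", at word 5.

5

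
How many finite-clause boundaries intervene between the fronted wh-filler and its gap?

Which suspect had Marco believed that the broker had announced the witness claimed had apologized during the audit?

"which suspect" is extracted from the subject of "apologized".
Boundaries crossed, outermost first: [that], [Ø], [Ø] — 3 in total.

3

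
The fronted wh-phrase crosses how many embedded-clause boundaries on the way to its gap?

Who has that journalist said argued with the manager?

"who" is extracted from the subject of "argued".
Boundaries crossed, outermost first: [Ø] — 1 in total.

1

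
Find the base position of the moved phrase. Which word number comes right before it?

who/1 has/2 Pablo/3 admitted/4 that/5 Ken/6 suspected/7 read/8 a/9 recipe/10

The displaced element is "who" (word 1).
It is linked across 2 clause boundaries (that → Ø).
It functions as the subject of "read", so the gap sits immediately after word 7 ("suspected").
Base order: Pablo has admitted that Ken suspected that who read a recipe.

7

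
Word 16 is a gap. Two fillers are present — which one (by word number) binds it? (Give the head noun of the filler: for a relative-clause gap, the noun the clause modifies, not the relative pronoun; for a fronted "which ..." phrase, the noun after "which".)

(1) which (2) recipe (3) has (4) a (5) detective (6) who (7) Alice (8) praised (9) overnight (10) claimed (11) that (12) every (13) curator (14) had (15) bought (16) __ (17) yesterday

2

The marked gap is the direct object of "bought".
Its filler is the fronted wh-phrase "which recipe", at word 2.
(The other dependency links word 5 to a gap after word 8.)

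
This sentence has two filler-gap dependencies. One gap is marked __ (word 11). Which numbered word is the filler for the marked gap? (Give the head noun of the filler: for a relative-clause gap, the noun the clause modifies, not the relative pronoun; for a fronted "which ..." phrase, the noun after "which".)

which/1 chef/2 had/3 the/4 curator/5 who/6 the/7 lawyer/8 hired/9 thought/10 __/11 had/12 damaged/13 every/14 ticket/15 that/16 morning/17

The marked gap is the subject of "damaged".
Its filler is the fronted wh-phrase "which chef", at word 2.
(The other dependency links word 5 to a gap after word 9.)

2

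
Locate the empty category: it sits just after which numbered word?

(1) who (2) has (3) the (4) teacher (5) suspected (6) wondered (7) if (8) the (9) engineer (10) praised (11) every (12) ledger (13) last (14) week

5

The displaced element is "who" (word 1).
It is linked across 1 clause boundary (Ø).
It functions as the subject of "wondered", so the gap sits immediately after word 5 ("suspected").
Base order: The teacher has suspected that who wondered if the engineer praised every ledger last week.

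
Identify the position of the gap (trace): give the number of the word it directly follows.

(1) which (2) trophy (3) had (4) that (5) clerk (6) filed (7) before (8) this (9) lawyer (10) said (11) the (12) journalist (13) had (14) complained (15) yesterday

The displaced element is "which trophy" (word 2).
It functions as the direct object of "filed", so the gap sits immediately after word 6 ("filed").
Base order: That clerk had filed which trophy before this lawyer said the journalist had complained yesterday.

6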